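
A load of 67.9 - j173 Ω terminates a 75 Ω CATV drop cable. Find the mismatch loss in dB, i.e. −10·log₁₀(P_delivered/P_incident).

Γ = (-7.1 − j173)/(142.9 − j173), |Γ| = 0.772
|Γ|² = 0.595, so P_del/P_inc = 1 − |Γ|² = 0.405
ML = −10·log₁₀(1 − |Γ|²)

mismatch loss ≈ 3.93 dB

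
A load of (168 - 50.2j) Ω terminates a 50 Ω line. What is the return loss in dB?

RL ≈ 4.83 dB

Γ = (118 − j50.2)/(218 − j50.2), |Γ| = 0.573
RL = −20·log₁₀|Γ| = −20·log₁₀(0.573)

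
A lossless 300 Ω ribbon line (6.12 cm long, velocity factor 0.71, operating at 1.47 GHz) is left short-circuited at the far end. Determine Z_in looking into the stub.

Z_in ≈ −j159 Ω

λ = v/f = 0.71·c / 1.47 GHz = 0.145 m
βl = 2π·l/λ = 2π × 0.422 = 152°
tan(βl) = -0.531
For a short-circuited stub, Z_in = jZ_0·tan(βl)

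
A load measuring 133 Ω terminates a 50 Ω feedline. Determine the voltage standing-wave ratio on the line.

VSWR ≈ 2.66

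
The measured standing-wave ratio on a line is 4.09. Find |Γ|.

|Γ| = (S − 1)/(S + 1) = (4.09 − 1)/(4.09 + 1) = 3.09/5.09

|Γ| ≈ 0.607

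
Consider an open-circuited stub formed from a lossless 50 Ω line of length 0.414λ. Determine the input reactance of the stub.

βl = 2π × 0.414 = 149°
tan(βl) = -0.6
For an open-circuited stub, Z_in = −jZ_0·cot(βl) = −jZ_0/tan(βl)

X_in ≈ 83.3 Ω (inductive)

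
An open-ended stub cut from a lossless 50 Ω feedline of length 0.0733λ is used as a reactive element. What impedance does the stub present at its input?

βl = 2π × 0.0733 = 26.4°
tan(βl) = 0.496
For an open-ended stub, Z_in = −jZ_0·cot(βl) = −jZ_0/tan(βl)

Z_in ≈ −j101 Ω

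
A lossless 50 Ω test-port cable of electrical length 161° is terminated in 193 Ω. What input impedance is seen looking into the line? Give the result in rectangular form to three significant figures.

Z_in ≈ 78 + j86.5 Ω

tan(βl) = tan(161°) = -0.344
Z_in = Z_0·(Z_L + jZ_0·tanβl)/(Z_0 + jZ_L·tanβl)
     = 50·(193 − j17.2)/(50 − j66.5)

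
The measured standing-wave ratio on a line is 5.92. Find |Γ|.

|Γ| = (S − 1)/(S + 1) = (5.92 − 1)/(5.92 + 1) = 4.92/6.92

|Γ| ≈ 0.711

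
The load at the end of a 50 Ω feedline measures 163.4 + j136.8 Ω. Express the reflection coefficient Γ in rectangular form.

Γ ≈ 0.668 + j0.213

Γ = (Z_L − Z_0)/(Z_L + Z_0) = (113.4 + j136.8)/(213.4 + j136.8)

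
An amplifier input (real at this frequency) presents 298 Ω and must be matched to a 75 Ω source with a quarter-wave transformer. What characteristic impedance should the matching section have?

Z_qwt ≈ 149 Ω

Z_qwt = √(Z_0·R_L) = √(75 × 298) = √22350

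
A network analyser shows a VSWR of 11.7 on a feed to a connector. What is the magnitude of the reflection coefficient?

|Γ| = (S − 1)/(S + 1) = (11.7 − 1)/(11.7 + 1) = 10.7/12.7

|Γ| ≈ 0.843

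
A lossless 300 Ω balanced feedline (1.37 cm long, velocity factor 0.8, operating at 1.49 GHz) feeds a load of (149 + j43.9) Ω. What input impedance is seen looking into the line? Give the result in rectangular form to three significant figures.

λ = v/f = 0.8·c / 1.49 GHz = 0.161 m
βl = 2π·l/λ = 2π × 0.0851 = 30.6°
tan(βl) = tan(30.6°) = 0.592
Z_in = Z_0·(Z_L + jZ_0·tanβl)/(Z_0 + jZ_L·tanβl)
     = 300·(149 + j221)/(274 + j88.2)

Z_in ≈ 219 + j172 Ω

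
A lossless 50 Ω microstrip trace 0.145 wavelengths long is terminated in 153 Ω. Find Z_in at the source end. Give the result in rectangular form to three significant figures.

Z_in ≈ 24.6 − j32.6 Ω

βl = 2π × 0.145 = 52.2°
tan(βl) = tan(52.2°) = 1.29
Z_in = Z_0·(Z_L + jZ_0·tanβl)/(Z_0 + jZ_L·tanβl)
     = 50·(153 + j64.5)/(50 + j197)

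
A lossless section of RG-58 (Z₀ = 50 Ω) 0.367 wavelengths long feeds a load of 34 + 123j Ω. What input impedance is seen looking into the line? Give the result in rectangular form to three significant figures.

βl = 2π × 0.367 = 132°
tan(βl) = tan(132°) = -1.11
Z_in = Z_0·(Z_L + jZ_0·tanβl)/(Z_0 + jZ_L·tanβl)
     = 50·(34 + j67.7)/(186 − j37.6)

Z_in ≈ 5.25 + j19.3 Ω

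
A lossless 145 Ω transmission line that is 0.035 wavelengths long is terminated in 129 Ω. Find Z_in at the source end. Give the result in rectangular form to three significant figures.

Z_in ≈ 130 + j6.5 Ω

βl = 2π × 0.035 = 12.6°
tan(βl) = tan(12.6°) = 0.224
Z_in = Z_0·(Z_L + jZ_0·tanβl)/(Z_0 + jZ_L·tanβl)
     = 145·(129 + j32.4)/(145 + j28.8)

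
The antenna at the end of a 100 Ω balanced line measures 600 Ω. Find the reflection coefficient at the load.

Γ = 0.714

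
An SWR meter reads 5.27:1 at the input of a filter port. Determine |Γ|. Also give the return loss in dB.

|Γ| = (S − 1)/(S + 1) = (5.27 − 1)/(5.27 + 1) = 4.27/6.27
RL = −20·log₁₀|Γ| = −20·log₁₀(0.681)

|Γ| ≈ 0.681; return loss ≈ 3.34 dB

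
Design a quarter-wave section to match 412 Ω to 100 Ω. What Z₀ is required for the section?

Z_qwt ≈ 203 Ω

Z_qwt = √(Z_0·R_L) = √(100 × 412) = √41200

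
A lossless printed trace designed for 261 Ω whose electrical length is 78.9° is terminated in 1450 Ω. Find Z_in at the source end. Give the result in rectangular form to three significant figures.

Z_in ≈ 48.7 − j49.5 Ω

tan(βl) = tan(78.9°) = 5.1
Z_in = Z_0·(Z_L + jZ_0·tanβl)/(Z_0 + jZ_L·tanβl)
     = 261·(1450 + j1330)/(261 + j7390)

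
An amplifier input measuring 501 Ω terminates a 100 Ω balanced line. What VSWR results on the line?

VSWR ≈ 5.01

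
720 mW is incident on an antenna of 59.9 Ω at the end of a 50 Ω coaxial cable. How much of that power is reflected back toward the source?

Γ = (59.9 − 50)/(59.9 + 50) = 0.0901
|Γ|² = 0.00811
P_refl = |Γ|²·P_inc = 5.84 mW, P_del = (1 − |Γ|²)·P_inc = 714 mW

P_reflected ≈ 5.84 mW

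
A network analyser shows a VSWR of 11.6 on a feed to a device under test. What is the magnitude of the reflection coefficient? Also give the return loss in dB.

|Γ| ≈ 0.841; return loss ≈ 1.5 dB

|Γ| = (S − 1)/(S + 1) = (11.6 − 1)/(11.6 + 1) = 10.6/12.6
RL = −20·log₁₀|Γ| = −20·log₁₀(0.841)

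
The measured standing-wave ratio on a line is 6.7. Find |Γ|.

|Γ| = (S − 1)/(S + 1) = (6.7 − 1)/(6.7 + 1) = 5.7/7.7

|Γ| ≈ 0.74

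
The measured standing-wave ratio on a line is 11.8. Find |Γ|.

|Γ| = (S − 1)/(S + 1) = (11.8 − 1)/(11.8 + 1) = 10.8/12.8

|Γ| ≈ 0.844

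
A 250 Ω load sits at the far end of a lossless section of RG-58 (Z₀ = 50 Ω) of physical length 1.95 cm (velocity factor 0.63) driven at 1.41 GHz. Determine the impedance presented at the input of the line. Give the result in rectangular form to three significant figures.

Z_in ≈ 15.6 − j36.1 Ω

λ = v/f = 0.63·c / 1.41 GHz = 0.134 m
βl = 2π·l/λ = 2π × 0.145 = 52.4°
tan(βl) = tan(52.4°) = 1.3
Z_in = Z_0·(Z_L + jZ_0·tanβl)/(Z_0 + jZ_L·tanβl)
     = 50·(250 + j64.9)/(50 + j324)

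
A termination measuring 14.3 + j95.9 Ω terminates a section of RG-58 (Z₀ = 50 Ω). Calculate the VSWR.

VSWR ≈ 16.6

Γ = (Z_L − Z_0)/(Z_L + Z_0) = (-35.7 + j95.9)/(64.3 + j95.9)
|Γ| = 102/115 = 0.886
VSWR = (1 + |Γ|)/(1 − |Γ|) = 1.89/0.114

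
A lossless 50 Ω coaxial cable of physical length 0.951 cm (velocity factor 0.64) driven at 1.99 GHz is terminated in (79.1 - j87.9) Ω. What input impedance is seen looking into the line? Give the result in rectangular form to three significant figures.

λ = v/f = 0.64·c / 1.99 GHz = 0.0965 m
βl = 2π·l/λ = 2π × 0.0986 = 35.5°
tan(βl) = tan(35.5°) = 0.713
Z_in = Z_0·(Z_L + jZ_0·tanβl)/(Z_0 + jZ_L·tanβl)
     = 50·(79.1 − j52.3)/(113 + j56.4)

Z_in ≈ 18.8 − j32.6 Ω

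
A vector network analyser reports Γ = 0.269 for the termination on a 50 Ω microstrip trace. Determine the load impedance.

Z_L = Z_0·(1 + Γ)/(1 − Γ) = 50·(1.27)/(0.731)

Z_L ≈ 86.8 Ω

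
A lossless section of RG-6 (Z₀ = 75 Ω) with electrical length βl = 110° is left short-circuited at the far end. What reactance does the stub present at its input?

tan(βl) = -2.75
For a short-circuited stub, Z_in = jZ_0·tan(βl)

X_in ≈ -206 Ω (capacitive)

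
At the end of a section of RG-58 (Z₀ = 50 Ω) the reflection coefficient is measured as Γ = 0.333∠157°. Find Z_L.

Z_L = Z_0·(1 + Γ)/(1 − Γ) = 50·(0.693 + j0.13)/(1.31 − j0.13)

Z_L ≈ 25.8 + j7.55 Ω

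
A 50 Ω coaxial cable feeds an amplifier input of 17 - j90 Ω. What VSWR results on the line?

Γ = (Z_L − Z_0)/(Z_L + Z_0) = (-33 − j90)/(67 − j90)
|Γ| = 95.9/112 = 0.854
VSWR = (1 + |Γ|)/(1 − |Γ|) = 1.85/0.146

VSWR ≈ 12.7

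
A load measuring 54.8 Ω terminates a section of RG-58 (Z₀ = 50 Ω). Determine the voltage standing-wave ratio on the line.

Γ = (54.8 − 50)/(54.8 + 50) = 0.0458
VSWR = (1 + 0.0458)/(1 − 0.0458)

VSWR ≈ 1.1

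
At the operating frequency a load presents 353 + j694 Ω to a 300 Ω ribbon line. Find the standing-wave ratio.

Γ = (Z_L − Z_0)/(Z_L + Z_0) = (53 + j694)/(653 + j694)
|Γ| = 696/953 = 0.73
VSWR = (1 + |Γ|)/(1 − |Γ|) = 1.73/0.27

VSWR ≈ 6.42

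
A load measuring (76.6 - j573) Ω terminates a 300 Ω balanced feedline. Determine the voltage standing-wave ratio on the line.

VSWR ≈ 18.4

Γ = (Z_L − Z_0)/(Z_L + Z_0) = (-223.4 − j573)/(376.6 − j573)
|Γ| = 615/686 = 0.897
VSWR = (1 + |Γ|)/(1 − |Γ|) = 1.9/0.103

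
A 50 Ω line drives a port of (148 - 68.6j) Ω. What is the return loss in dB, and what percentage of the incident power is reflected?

Γ = (98 − j68.6)/(198 − j68.6), |Γ| = 0.571
RL = −20·log₁₀(0.571) = 4.87 dB
P_refl/P_inc = |Γ|² = 0.326

RL ≈ 4.87 dB; 32.6% of incident power reflected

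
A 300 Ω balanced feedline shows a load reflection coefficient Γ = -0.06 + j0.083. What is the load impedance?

Z_L = Z_0·(1 + Γ)/(1 − Γ) = 300·(0.94 + j0.083)/(1.06 − j0.083)

Z_L ≈ 263 + j44.1 Ω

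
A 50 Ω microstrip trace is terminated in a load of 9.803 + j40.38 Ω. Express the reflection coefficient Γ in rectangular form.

Γ = (Z_L − Z_0)/(Z_L + Z_0) = (-40.2 + j40.38)/(59.8 + j40.38)

Γ ≈ -0.149 + j0.776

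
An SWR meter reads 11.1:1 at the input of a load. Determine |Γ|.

|Γ| ≈ 0.835

|Γ| = (S − 1)/(S + 1) = (11.1 − 1)/(11.1 + 1) = 10.1/12.1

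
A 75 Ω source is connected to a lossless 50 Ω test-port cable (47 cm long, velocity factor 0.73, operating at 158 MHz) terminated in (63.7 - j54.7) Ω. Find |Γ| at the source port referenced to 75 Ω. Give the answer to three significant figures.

|Γ| ≈ 0.421

λ = v/f = 0.73·c / 158 MHz = 1.39 m
βl = 2π·l/λ = 2π × 0.339 = 122°
tan(βl) = -1.6
Z_in = Z_0·(Z_L + jZ_0·tanβl)/(Z_0 + jZ_L·tanβl) = 48.2 + j49 Ω
Γ_s = (Z_in − Z_s)/(Z_in + Z_s) = (-26.8 + j49)/(123 + j49), |Γ_s| = 0.421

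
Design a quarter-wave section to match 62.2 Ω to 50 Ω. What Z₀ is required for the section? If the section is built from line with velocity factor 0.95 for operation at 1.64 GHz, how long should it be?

Z_qwt ≈ 55.8 Ω; length ≈ 4.34 cm

Z_qwt = √(Z_0·R_L) = √(50 × 62.2) = √3110
λ = 0.95·c/f = 0.174 m, so l = λ/4 = 0.0434 m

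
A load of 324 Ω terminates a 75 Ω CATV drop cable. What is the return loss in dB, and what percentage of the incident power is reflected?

RL ≈ 4.1 dB; 38.9% of incident power reflected

Γ = (324 − 75)/(324 + 75) = 0.624
RL = −20·log₁₀(0.624) = 4.1 dB
P_refl/P_inc = |Γ|² = 0.389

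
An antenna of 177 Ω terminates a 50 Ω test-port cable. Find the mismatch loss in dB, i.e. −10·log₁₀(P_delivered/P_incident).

Γ = (177 − 50)/(177 + 50) = 0.559
|Γ|² = 0.313, so P_del/P_inc = 1 − |Γ|² = 0.687
ML = −10·log₁₀(1 − |Γ|²)

mismatch loss ≈ 1.63 dB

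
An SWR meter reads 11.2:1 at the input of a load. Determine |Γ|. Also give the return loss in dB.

|Γ| ≈ 0.836; return loss ≈ 1.56 dB

|Γ| = (S − 1)/(S + 1) = (11.2 − 1)/(11.2 + 1) = 10.2/12.2
RL = −20·log₁₀|Γ| = −20·log₁₀(0.836)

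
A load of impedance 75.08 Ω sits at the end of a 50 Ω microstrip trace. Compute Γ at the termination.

Γ = 0.201

Γ = (Z_L − Z_0)/(Z_L + Z_0) = (75.08 − 50)/(75.08 + 50) = 25.08/125.1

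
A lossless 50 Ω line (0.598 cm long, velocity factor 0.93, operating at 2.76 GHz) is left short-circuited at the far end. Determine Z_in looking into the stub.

λ = v/f = 0.93·c / 2.76 GHz = 0.101 m
βl = 2π·l/λ = 2π × 0.0592 = 21.3°
tan(βl) = 0.39
For a short-circuited stub, Z_in = jZ_0·tan(βl)

Z_in ≈ +j19.5 Ω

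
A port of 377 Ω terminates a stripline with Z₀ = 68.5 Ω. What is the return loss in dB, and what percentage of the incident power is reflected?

RL ≈ 3.19 dB; 48% of incident power reflected

Γ = (377 − 68.5)/(377 + 68.5) = 0.692
RL = −20·log₁₀(0.692) = 3.19 dB
P_refl/P_inc = |Γ|² = 0.48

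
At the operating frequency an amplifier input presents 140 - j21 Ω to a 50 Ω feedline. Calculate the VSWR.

Γ = (Z_L − Z_0)/(Z_L + Z_0) = (90 − j21)/(190 − j21)
|Γ| = 92.4/191 = 0.483
VSWR = (1 + |Γ|)/(1 − |Γ|) = 1.48/0.517

VSWR ≈ 2.87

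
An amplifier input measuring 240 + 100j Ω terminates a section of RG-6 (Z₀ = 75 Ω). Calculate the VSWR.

VSWR ≈ 3.81

Γ = (Z_L − Z_0)/(Z_L + Z_0) = (165 + j100)/(315 + j100)
|Γ| = 193/330 = 0.584
VSWR = (1 + |Γ|)/(1 − |Γ|) = 1.58/0.416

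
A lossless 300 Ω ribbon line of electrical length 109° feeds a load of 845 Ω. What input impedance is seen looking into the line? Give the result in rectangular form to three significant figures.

tan(βl) = tan(109°) = -2.9
Z_in = Z_0·(Z_L + jZ_0·tanβl)/(Z_0 + jZ_L·tanβl)
     = 300·(845 − j871)/(300 − j2450)

Z_in ≈ 117 + j88.9 Ω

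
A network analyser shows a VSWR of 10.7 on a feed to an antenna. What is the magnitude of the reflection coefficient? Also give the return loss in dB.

|Γ| ≈ 0.829; return loss ≈ 1.63 dB

|Γ| = (S − 1)/(S + 1) = (10.7 − 1)/(10.7 + 1) = 9.7/11.7
RL = −20·log₁₀|Γ| = −20·log₁₀(0.829)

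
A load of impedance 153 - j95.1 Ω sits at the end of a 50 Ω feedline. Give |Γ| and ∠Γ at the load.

Γ ≈ 0.625 ∠ -17.6°

Γ = (Z_L − Z_0)/(Z_L + Z_0) = (103 − j95.1)/(203 − j95.1)
|Γ| = 140/224 = 0.625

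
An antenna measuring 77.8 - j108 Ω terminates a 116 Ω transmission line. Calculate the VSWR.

Γ = (Z_L − Z_0)/(Z_L + Z_0) = (-38.2 − j108)/(193.8 − j108)
|Γ| = 115/222 = 0.516
VSWR = (1 + |Γ|)/(1 − |Γ|) = 1.52/0.484

VSWR ≈ 3.14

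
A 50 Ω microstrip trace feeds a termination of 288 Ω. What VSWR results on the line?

VSWR ≈ 5.76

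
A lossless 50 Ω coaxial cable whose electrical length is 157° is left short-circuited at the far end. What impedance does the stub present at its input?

tan(βl) = -0.424
For a short-circuited stub, Z_in = jZ_0·tan(βl)

Z_in ≈ −j21.2 Ω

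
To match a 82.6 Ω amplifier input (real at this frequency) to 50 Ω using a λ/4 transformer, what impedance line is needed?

Z_qwt ≈ 64.3 Ω

Z_qwt = √(Z_0·R_L) = √(50 × 82.6) = √4130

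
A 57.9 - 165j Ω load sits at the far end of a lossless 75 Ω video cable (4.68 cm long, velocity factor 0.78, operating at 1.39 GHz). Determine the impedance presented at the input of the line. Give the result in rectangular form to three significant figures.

λ = v/f = 0.78·c / 1.39 GHz = 0.168 m
βl = 2π·l/λ = 2π × 0.278 = 100°
tan(βl) = tan(100°) = -5.63
Z_in = Z_0·(Z_L + jZ_0·tanβl)/(Z_0 + jZ_L·tanβl)
     = 75·(57.9 − j587)/(-853 − j326)

Z_in ≈ 12.7 + j46.7 Ω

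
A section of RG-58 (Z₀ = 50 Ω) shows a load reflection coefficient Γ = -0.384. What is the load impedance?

Z_L = Z_0·(1 + Γ)/(1 − Γ) = 50·(0.616)/(1.38)

Z_L ≈ 22.3 Ω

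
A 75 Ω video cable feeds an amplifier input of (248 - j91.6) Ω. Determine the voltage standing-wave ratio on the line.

VSWR ≈ 3.8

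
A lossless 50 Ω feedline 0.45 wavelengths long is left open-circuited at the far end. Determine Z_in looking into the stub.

Z_in ≈ +j154 Ω

βl = 2π × 0.45 = 162°
tan(βl) = -0.325
For an open-circuited stub, Z_in = −jZ_0·cot(βl) = −jZ_0/tan(βl)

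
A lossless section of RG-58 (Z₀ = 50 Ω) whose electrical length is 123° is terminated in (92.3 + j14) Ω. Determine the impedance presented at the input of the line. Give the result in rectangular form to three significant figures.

tan(βl) = tan(123°) = -1.54
Z_in = Z_0·(Z_L + jZ_0·tanβl)/(Z_0 + jZ_L·tanβl)
     = 50·(92.3 − j63)/(71.6 − j142)

Z_in ≈ 30.7 + j17 Ω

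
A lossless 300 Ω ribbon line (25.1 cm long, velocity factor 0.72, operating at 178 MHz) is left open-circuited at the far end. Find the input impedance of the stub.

Z_in ≈ −j83.4 Ω

λ = v/f = 0.72·c / 178 MHz = 1.21 m
βl = 2π·l/λ = 2π × 0.207 = 74.5°
tan(βl) = 3.6
For an open-circuited stub, Z_in = −jZ_0·cot(βl) = −jZ_0/tan(βl)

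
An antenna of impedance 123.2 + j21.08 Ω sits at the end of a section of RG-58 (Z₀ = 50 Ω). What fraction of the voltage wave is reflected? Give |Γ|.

Γ = (Z_L − Z_0)/(Z_L + Z_0) = (73.2 + j21.08)/(173.2 + j21.08)
|Γ| = 76.2/174

|Γ| ≈ 0.437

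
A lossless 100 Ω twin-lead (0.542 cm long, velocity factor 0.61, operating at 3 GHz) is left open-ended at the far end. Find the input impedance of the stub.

Z_in ≈ −j160 Ω

λ = v/f = 0.61·c / 3 GHz = 0.061 m
βl = 2π·l/λ = 2π × 0.0889 = 32°
tan(βl) = 0.625
For an open-ended stub, Z_in = −jZ_0·cot(βl) = −jZ_0/tan(βl)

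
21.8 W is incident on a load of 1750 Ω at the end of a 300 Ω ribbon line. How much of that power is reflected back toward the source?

Γ = (1750 − 300)/(1750 + 300) = 0.707
|Γ|² = 0.5
P_refl = |Γ|²·P_inc = 10.9 W, P_del = (1 − |Γ|²)·P_inc = 10.9 W

P_reflected ≈ 10.9 W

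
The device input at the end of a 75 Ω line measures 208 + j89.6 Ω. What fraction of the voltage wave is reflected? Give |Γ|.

|Γ| ≈ 0.54

Γ = (Z_L − Z_0)/(Z_L + Z_0) = (133 + j89.6)/(283 + j89.6)
|Γ| = 160/297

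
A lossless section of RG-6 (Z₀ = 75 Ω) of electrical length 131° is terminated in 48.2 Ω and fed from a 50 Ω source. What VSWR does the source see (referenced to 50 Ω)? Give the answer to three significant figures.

tan(βl) = -1.15
Z_in = Z_0·(Z_L + jZ_0·tanβl)/(Z_0 + jZ_L·tanβl) = 72.4 − j32.7 Ω
Γ_s = (Z_in − Z_s)/(Z_in + Z_s) = (22.4 − j32.7)/(122 − j32.7), |Γ_s| = 0.313
VSWR = (1 + |Γ_s|)/(1 − |Γ_s|)

VSWR ≈ 1.91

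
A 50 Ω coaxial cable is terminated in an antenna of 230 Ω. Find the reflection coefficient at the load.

Γ = 0.643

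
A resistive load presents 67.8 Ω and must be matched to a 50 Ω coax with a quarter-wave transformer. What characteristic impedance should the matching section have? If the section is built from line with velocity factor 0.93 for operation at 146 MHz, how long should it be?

Z_qwt ≈ 58.2 Ω; length ≈ 47.8 cm

Z_qwt = √(Z_0·R_L) = √(50 × 67.8) = √3390
λ = 0.93·c/f = 1.91 m, so l = λ/4 = 0.478 m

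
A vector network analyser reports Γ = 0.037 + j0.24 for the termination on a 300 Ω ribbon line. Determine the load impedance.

Z_L = Z_0·(1 + Γ)/(1 − Γ) = 300·(1.04 + j0.24)/(0.963 − j0.24)

Z_L ≈ 287 + j146 Ω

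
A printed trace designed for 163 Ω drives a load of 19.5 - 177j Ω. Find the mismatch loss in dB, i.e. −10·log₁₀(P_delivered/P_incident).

mismatch loss ≈ 7.06 dB

Γ = (-143.5 − j177)/(182.5 − j177), |Γ| = 0.896
|Γ|² = 0.803, so P_del/P_inc = 1 − |Γ|² = 0.197
ML = −10·log₁₀(1 − |Γ|²)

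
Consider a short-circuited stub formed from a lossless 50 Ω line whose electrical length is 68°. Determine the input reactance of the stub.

X_in ≈ 124 Ω (inductive)

tan(βl) = 2.48
For a short-circuited stub, Z_in = jZ_0·tan(βl)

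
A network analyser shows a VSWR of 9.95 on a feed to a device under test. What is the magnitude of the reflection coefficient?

|Γ| ≈ 0.817

|Γ| = (S − 1)/(S + 1) = (9.95 − 1)/(9.95 + 1) = 8.95/10.9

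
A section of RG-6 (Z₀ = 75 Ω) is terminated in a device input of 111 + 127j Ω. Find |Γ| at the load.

|Γ| ≈ 0.586

Γ = (Z_L − Z_0)/(Z_L + Z_0) = (36 + j127)/(186 + j127)
|Γ| = 132/225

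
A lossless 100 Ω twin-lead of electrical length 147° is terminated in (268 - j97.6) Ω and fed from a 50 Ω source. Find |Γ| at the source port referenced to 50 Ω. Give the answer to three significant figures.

|Γ| ≈ 0.687

tan(βl) = -0.649
Z_in = Z_0·(Z_L + jZ_0·tanβl)/(Z_0 + jZ_L·tanβl) = 120 + j129 Ω
Γ_s = (Z_in − Z_s)/(Z_in + Z_s) = (70.5 + j129)/(170 + j129), |Γ_s| = 0.687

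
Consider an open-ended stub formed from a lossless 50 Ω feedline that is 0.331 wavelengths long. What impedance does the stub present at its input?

βl = 2π × 0.331 = 119°
tan(βl) = -1.79
For an open-ended stub, Z_in = −jZ_0·cot(βl) = −jZ_0/tan(βl)

Z_in ≈ +j27.9 Ω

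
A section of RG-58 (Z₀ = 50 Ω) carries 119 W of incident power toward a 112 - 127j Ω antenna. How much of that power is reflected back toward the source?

|Γ| = |(62 − j127)/(162 − j127)| = 0.687
|Γ|² = 0.471
P_refl = |Γ|²·P_inc = 56.1 W, P_del = (1 − |Γ|²)·P_inc = 62.9 W

P_reflected ≈ 56.1 W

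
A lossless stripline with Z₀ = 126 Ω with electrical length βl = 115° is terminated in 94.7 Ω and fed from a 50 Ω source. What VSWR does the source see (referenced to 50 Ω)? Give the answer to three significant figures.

VSWR ≈ 3.11

tan(βl) = -2.14
Z_in = Z_0·(Z_L + jZ_0·tanβl)/(Z_0 + jZ_L·tanβl) = 147 − j32.7 Ω
Γ_s = (Z_in − Z_s)/(Z_in + Z_s) = (97.4 − j32.7)/(197 − j32.7), |Γ_s| = 0.513
VSWR = (1 + |Γ_s|)/(1 − |Γ_s|)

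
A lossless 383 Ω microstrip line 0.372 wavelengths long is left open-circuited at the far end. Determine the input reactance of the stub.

X_in ≈ 369 Ω (inductive)

βl = 2π × 0.372 = 134°
tan(βl) = -1.04
For an open-circuited stub, Z_in = −jZ_0·cot(βl) = −jZ_0/tan(βl)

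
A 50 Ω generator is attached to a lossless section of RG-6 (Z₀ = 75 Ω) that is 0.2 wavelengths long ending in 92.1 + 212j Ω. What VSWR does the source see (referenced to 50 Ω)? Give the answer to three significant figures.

βl = 2π × 0.2 = 72°
tan(βl) = 3.08
Z_in = Z_0·(Z_L + jZ_0·tanβl)/(Z_0 + jZ_L·tanβl) = 13.1 − j51.1 Ω
Γ_s = (Z_in − Z_s)/(Z_in + Z_s) = (-36.9 − j51.1)/(63.1 − j51.1), |Γ_s| = 0.776
VSWR = (1 + |Γ_s|)/(1 − |Γ_s|)

VSWR ≈ 7.93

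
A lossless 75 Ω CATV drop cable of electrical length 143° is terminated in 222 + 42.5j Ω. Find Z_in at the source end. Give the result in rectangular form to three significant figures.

tan(βl) = tan(143°) = -0.754
Z_in = Z_0·(Z_L + jZ_0·tanβl)/(Z_0 + jZ_L·tanβl)
     = 75·(222 − j14)/(107 − j167)

Z_in ≈ 49.6 + j67.8 Ω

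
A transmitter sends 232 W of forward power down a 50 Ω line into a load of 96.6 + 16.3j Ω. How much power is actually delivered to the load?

P_delivered ≈ 206 W

|Γ| = |(46.6 + j16.3)/(146.6 + j16.3)| = 0.335
|Γ|² = 0.112
P_refl = |Γ|²·P_inc = 26 W, P_del = (1 − |Γ|²)·P_inc = 206 W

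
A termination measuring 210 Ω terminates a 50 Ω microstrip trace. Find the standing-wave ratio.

For a purely resistive load, VSWR = R_L/Z_0 or Z_0/R_L (whichever > 1) = 210/50

VSWR ≈ 4.2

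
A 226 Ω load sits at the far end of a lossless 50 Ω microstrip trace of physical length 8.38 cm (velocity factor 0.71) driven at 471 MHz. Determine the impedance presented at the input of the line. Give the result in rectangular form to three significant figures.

λ = v/f = 0.71·c / 471 MHz = 0.452 m
βl = 2π·l/λ = 2π × 0.185 = 66.7°
tan(βl) = tan(66.7°) = 2.32
Z_in = Z_0·(Z_L + jZ_0·tanβl)/(Z_0 + jZ_L·tanβl)
     = 50·(226 + j116)/(50 + j525)

Z_in ≈ 13 − j20.3 Ω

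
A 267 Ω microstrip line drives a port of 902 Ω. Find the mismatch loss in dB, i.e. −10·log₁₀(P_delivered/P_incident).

mismatch loss ≈ 1.52 dB

Γ = (902 − 267)/(902 + 267) = 0.543
|Γ|² = 0.295, so P_del/P_inc = 1 − |Γ|² = 0.705
ML = −10·log₁₀(1 − |Γ|²)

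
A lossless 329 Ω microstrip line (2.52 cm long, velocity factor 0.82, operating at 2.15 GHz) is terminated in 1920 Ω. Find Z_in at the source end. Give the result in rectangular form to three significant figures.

λ = v/f = 0.82·c / 2.15 GHz = 0.114 m
βl = 2π·l/λ = 2π × 0.22 = 79.3°
tan(βl) = tan(79.3°) = 5.29
Z_in = Z_0·(Z_L + jZ_0·tanβl)/(Z_0 + jZ_L·tanβl)
     = 329·(1920 + j1740)/(329 + j10100)

Z_in ≈ 58.3 − j60.3 Ω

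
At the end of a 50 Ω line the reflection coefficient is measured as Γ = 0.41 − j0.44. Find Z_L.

Z_L ≈ 58.9 − j81.2 Ω

Z_L = Z_0·(1 + Γ)/(1 − Γ) = 50·(1.41 − j0.44)/(0.59 + j0.44)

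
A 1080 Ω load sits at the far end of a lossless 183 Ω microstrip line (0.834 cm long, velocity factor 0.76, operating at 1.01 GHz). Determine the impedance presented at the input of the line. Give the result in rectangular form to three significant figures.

Z_in ≈ 387 − j497 Ω

λ = v/f = 0.76·c / 1.01 GHz = 0.226 m
βl = 2π·l/λ = 2π × 0.0369 = 13.3°
tan(βl) = tan(13.3°) = 0.236
Z_in = Z_0·(Z_L + jZ_0·tanβl)/(Z_0 + jZ_L·tanβl)
     = 183·(1080 + j43.3)/(183 + j255)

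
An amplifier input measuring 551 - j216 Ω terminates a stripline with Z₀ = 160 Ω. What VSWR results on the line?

Γ = (Z_L − Z_0)/(Z_L + Z_0) = (391 − j216)/(711 − j216)
|Γ| = 447/743 = 0.601
VSWR = (1 + |Γ|)/(1 − |Γ|) = 1.6/0.399

VSWR ≈ 4.01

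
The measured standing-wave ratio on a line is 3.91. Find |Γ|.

|Γ| ≈ 0.593

|Γ| = (S − 1)/(S + 1) = (3.91 − 1)/(3.91 + 1) = 2.91/4.91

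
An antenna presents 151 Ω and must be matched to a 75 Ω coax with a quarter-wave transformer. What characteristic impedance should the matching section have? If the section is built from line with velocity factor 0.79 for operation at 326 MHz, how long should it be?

Z_qwt ≈ 106 Ω; length ≈ 18.2 cm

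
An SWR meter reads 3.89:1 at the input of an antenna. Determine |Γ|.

|Γ| ≈ 0.591

|Γ| = (S − 1)/(S + 1) = (3.89 − 1)/(3.89 + 1) = 2.89/4.89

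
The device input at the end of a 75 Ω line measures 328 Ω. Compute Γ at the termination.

Γ = 0.628

Γ = (Z_L − Z_0)/(Z_L + Z_0) = (328 − 75)/(328 + 75) = 253/403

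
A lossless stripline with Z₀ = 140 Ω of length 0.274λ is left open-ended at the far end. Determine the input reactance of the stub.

βl = 2π × 0.274 = 98.6°
tan(βl) = -6.58
For an open-ended stub, Z_in = −jZ_0·cot(βl) = −jZ_0/tan(βl)

X_in ≈ 21.3 Ω (inductive)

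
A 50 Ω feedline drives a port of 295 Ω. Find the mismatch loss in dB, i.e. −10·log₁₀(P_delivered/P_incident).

mismatch loss ≈ 3.05 dB

Γ = (295 − 50)/(295 + 50) = 0.71
|Γ|² = 0.504, so P_del/P_inc = 1 − |Γ|² = 0.496
ML = −10·log₁₀(1 − |Γ|²)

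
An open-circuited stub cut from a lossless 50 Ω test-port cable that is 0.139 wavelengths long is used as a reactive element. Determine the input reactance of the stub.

X_in ≈ -41.9 Ω (capacitive)

βl = 2π × 0.139 = 50°
tan(βl) = 1.19
For an open-circuited stub, Z_in = −jZ_0·cot(βl) = −jZ_0/tan(βl)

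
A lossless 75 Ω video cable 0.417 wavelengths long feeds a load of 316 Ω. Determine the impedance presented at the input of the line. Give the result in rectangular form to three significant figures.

Z_in ≈ 61.3 + j105 Ω

βl = 2π × 0.417 = 150°
tan(βl) = tan(150°) = -0.575
Z_in = Z_0·(Z_L + jZ_0·tanβl)/(Z_0 + jZ_L·tanβl)
     = 75·(316 − j43.1)/(75 − j182)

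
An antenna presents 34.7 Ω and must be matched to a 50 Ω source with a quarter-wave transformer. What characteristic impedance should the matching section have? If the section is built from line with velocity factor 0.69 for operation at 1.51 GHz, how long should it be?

Z_qwt = √(Z_0·R_L) = √(50 × 34.7) = √1735
λ = 0.69·c/f = 0.137 m, so l = λ/4 = 0.0343 m

Z_qwt ≈ 41.7 Ω; length ≈ 3.43 cm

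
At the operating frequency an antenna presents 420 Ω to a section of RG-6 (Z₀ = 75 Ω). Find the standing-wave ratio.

VSWR ≈ 5.6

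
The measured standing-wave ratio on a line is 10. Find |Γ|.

|Γ| = (S − 1)/(S + 1) = (10 − 1)/(10 + 1) = 9/11

|Γ| ≈ 0.818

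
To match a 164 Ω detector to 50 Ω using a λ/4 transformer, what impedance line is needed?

Z_qwt ≈ 90.6 Ω

Z_qwt = √(Z_0·R_L) = √(50 × 164) = √8200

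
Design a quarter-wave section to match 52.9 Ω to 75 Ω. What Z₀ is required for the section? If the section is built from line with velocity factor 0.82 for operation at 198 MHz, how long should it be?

Z_qwt = √(Z_0·R_L) = √(75 × 52.9) = √3968
λ = 0.82·c/f = 1.24 m, so l = λ/4 = 0.311 m

Z_qwt ≈ 63 Ω; length ≈ 31.1 cm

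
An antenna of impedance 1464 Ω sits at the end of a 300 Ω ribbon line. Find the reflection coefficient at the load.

Γ = (Z_L − Z_0)/(Z_L + Z_0) = (1464 − 300)/(1464 + 300) = 1164/1764

Γ = 0.66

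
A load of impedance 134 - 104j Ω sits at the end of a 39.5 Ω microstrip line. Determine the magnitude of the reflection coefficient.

Γ = (Z_L − Z_0)/(Z_L + Z_0) = (94.5 − j104)/(173.5 − j104)
|Γ| = 141/202

|Γ| ≈ 0.695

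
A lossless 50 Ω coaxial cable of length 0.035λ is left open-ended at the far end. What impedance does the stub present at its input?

Z_in ≈ −j224 Ω

βl = 2π × 0.035 = 12.6°
tan(βl) = 0.224
For an open-ended stub, Z_in = −jZ_0·cot(βl) = −jZ_0/tan(βl)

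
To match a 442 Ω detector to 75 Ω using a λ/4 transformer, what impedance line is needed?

Z_qwt ≈ 182 Ω

Z_qwt = √(Z_0·R_L) = √(75 × 442) = √33150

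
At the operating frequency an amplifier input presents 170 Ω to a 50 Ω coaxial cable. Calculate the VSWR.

For a purely resistive load, VSWR = R_L/Z_0 or Z_0/R_L (whichever > 1) = 170/50

VSWR ≈ 3.4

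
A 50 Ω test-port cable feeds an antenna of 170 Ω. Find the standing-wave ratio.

For a purely resistive load, VSWR = R_L/Z_0 or Z_0/R_L (whichever > 1) = 170/50

VSWR ≈ 3.4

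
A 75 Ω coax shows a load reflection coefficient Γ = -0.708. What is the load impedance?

Z_L ≈ 12.8 Ω

Z_L = Z_0·(1 + Γ)/(1 − Γ) = 75·(0.292)/(1.71)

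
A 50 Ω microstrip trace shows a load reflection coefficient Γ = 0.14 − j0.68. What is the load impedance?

Z_L = Z_0·(1 + Γ)/(1 − Γ) = 50·(1.14 − j0.68)/(0.86 + j0.68)

Z_L ≈ 21.5 − j56.6 Ω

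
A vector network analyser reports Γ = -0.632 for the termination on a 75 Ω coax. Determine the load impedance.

Z_L ≈ 16.9 Ω

Z_L = Z_0·(1 + Γ)/(1 − Γ) = 75·(0.368)/(1.63)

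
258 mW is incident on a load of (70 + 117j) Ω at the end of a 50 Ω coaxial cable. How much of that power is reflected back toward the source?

P_reflected ≈ 129 mW

|Γ| = |(20 + j117)/(120 + j117)| = 0.708
|Γ|² = 0.502
P_refl = |Γ|²·P_inc = 129 mW, P_del = (1 − |Γ|²)·P_inc = 129 mW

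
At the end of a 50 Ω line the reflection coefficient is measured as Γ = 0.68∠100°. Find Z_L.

Z_L = Z_0·(1 + Γ)/(1 − Γ) = 50·(0.882 + j0.67)/(1.12 − j0.67)

Z_L ≈ 15.8 + j39.4 Ω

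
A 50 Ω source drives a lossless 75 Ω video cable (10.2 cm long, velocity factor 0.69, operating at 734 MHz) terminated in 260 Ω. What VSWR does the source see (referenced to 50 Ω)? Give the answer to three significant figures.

λ = v/f = 0.69·c / 734 MHz = 0.282 m
βl = 2π·l/λ = 2π × 0.362 = 130°
tan(βl) = -1.18
Z_in = Z_0·(Z_L + jZ_0·tanβl)/(Z_0 + jZ_L·tanβl) = 35 + j54.9 Ω
Γ_s = (Z_in − Z_s)/(Z_in + Z_s) = (-15 + j54.9)/(85 + j54.9), |Γ_s| = 0.562
VSWR = (1 + |Γ_s|)/(1 − |Γ_s|)

VSWR ≈ 3.57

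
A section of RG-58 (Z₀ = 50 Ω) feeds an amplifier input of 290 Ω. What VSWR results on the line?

VSWR ≈ 5.8

For a purely resistive load, VSWR = R_L/Z_0 or Z_0/R_L (whichever > 1) = 290/50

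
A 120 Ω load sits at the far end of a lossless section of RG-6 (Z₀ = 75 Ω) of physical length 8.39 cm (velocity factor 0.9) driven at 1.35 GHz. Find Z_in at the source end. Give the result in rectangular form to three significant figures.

Z_in ≈ 87.8 + j36.3 Ω

λ = v/f = 0.9·c / 1.35 GHz = 0.2 m
βl = 2π·l/λ = 2π × 0.419 = 151°
tan(βl) = tan(151°) = -0.554
Z_in = Z_0·(Z_L + jZ_0·tanβl)/(Z_0 + jZ_L·tanβl)
     = 75·(120 − j41.5)/(75 − j66.5)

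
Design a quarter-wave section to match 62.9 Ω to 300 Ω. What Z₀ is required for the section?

Z_qwt = √(Z_0·R_L) = √(300 × 62.9) = √18870

Z_qwt ≈ 137 Ω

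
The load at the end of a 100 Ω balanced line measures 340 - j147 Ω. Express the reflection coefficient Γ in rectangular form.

Γ ≈ 0.591 − j0.137

Γ = (Z_L − Z_0)/(Z_L + Z_0) = (240 − j147)/(440 − j147)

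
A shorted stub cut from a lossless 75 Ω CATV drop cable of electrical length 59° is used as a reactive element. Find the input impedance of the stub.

tan(βl) = 1.66
For a shorted stub, Z_in = jZ_0·tan(βl)

Z_in ≈ +j125 Ω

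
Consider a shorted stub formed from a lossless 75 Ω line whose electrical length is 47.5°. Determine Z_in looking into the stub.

tan(βl) = 1.09
For a shorted stub, Z_in = jZ_0·tan(βl)

Z_in ≈ +j81.8 Ω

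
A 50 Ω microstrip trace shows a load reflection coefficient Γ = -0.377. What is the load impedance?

Z_L = Z_0·(1 + Γ)/(1 − Γ) = 50·(0.623)/(1.38)

Z_L ≈ 22.6 Ω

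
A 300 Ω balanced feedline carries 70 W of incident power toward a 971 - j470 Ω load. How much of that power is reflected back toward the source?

|Γ| = |(671 − j470)/(1271 − j470)| = 0.605
|Γ|² = 0.365
P_refl = |Γ|²·P_inc = 25.6 W, P_del = (1 − |Γ|²)·P_inc = 44.4 W

P_reflected ≈ 25.6 W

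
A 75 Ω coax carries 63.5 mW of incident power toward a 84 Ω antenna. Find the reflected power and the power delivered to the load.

P_reflected ≈ 0.203 mW; P_delivered ≈ 63.3 mW

Γ = (84 − 75)/(84 + 75) = 0.0566
|Γ|² = 0.0032
P_refl = |Γ|²·P_inc = 0.203 mW, P_del = (1 − |Γ|²)·P_inc = 63.3 mW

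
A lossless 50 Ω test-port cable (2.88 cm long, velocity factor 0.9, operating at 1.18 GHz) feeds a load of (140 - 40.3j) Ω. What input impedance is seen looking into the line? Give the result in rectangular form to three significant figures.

Z_in ≈ 25 − j33.4 Ω

λ = v/f = 0.9·c / 1.18 GHz = 0.229 m
βl = 2π·l/λ = 2π × 0.126 = 45.3°
tan(βl) = tan(45.3°) = 1.01
Z_in = Z_0·(Z_L + jZ_0·tanβl)/(Z_0 + jZ_L·tanβl)
     = 50·(140 + j10.2)/(90.7 + j142)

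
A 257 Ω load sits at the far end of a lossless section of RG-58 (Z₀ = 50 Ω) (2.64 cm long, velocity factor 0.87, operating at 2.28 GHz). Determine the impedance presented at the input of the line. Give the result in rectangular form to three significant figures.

λ = v/f = 0.87·c / 2.28 GHz = 0.114 m
βl = 2π·l/λ = 2π × 0.231 = 83°
tan(βl) = tan(83°) = 8.17
Z_in = Z_0·(Z_L + jZ_0·tanβl)/(Z_0 + jZ_L·tanβl)
     = 50·(257 + j409)/(50 + j2100)

Z_in ≈ 9.87 − j5.88 Ω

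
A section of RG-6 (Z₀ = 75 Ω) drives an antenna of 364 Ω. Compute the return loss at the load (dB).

RL ≈ 3.63 dB

Γ = (364 − 75)/(364 + 75) = 0.658
RL = −20·log₁₀|Γ| = −20·log₁₀(0.658)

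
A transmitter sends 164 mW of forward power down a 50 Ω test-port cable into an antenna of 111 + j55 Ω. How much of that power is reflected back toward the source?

P_reflected ≈ 38.2 mW

|Γ| = |(61 + j55)/(161 + j55)| = 0.483
|Γ|² = 0.233
P_refl = |Γ|²·P_inc = 38.2 mW, P_del = (1 − |Γ|²)·P_inc = 126 mW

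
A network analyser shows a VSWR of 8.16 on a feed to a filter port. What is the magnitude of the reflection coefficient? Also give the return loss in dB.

|Γ| ≈ 0.782; return loss ≈ 2.14 dB

|Γ| = (S − 1)/(S + 1) = (8.16 − 1)/(8.16 + 1) = 7.16/9.16
RL = −20·log₁₀|Γ| = −20·log₁₀(0.782)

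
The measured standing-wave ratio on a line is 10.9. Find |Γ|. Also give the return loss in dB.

|Γ| = (S − 1)/(S + 1) = (10.9 − 1)/(10.9 + 1) = 9.9/11.9
RL = −20·log₁₀|Γ| = −20·log₁₀(0.832)

|Γ| ≈ 0.832; return loss ≈ 1.6 dB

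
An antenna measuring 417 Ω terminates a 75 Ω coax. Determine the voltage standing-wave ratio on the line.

Γ = (417 − 75)/(417 + 75) = 0.695
VSWR = (1 + 0.695)/(1 − 0.695)

VSWR ≈ 5.56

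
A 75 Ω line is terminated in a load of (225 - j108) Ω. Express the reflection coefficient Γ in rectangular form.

Γ = (Z_L − Z_0)/(Z_L + Z_0) = (150 − j108)/(300 − j108)

Γ ≈ 0.557 − j0.159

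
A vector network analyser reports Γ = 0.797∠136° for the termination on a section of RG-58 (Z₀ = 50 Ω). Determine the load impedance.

Z_L ≈ 6.56 + j19.9 Ω

Z_L = Z_0·(1 + Γ)/(1 − Γ) = 50·(0.427 + j0.554)/(1.57 − j0.554)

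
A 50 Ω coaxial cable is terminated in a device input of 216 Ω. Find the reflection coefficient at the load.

Γ = (Z_L − Z_0)/(Z_L + Z_0) = (216 − 50)/(216 + 50) = 166/266

Γ = 0.624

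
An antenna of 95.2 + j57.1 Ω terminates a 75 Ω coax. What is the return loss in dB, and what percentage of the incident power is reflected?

Γ = (20.2 + j57.1)/(170.2 + j57.1), |Γ| = 0.337
RL = −20·log₁₀(0.337) = 9.44 dB
P_refl/P_inc = |Γ|² = 0.114

RL ≈ 9.44 dB; 11.4% of incident power reflected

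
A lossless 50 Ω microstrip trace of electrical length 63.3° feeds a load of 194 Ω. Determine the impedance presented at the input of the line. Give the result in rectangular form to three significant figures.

tan(βl) = tan(63.3°) = 1.99
Z_in = Z_0·(Z_L + jZ_0·tanβl)/(Z_0 + jZ_L·tanβl)
     = 50·(194 + j99.4)/(50 + j386)

Z_in ≈ 15.9 − j23.1 Ω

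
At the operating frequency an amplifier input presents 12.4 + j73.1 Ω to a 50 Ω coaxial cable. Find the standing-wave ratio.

VSWR ≈ 12.8

Γ = (Z_L − Z_0)/(Z_L + Z_0) = (-37.6 + j73.1)/(62.4 + j73.1)
|Γ| = 82.2/96.1 = 0.855
VSWR = (1 + |Γ|)/(1 − |Γ|) = 1.86/0.145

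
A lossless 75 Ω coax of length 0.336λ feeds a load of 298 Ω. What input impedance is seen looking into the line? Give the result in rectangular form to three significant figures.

Z_in ≈ 25.1 + j41.2 Ω

βl = 2π × 0.336 = 121°
tan(βl) = tan(121°) = -1.67
Z_in = Z_0·(Z_L + jZ_0·tanβl)/(Z_0 + jZ_L·tanβl)
     = 75·(298 − j125)/(75 − j497)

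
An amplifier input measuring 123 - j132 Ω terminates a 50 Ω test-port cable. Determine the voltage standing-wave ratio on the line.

Γ = (Z_L − Z_0)/(Z_L + Z_0) = (73 − j132)/(173 − j132)
|Γ| = 151/218 = 0.693
VSWR = (1 + |Γ|)/(1 − |Γ|) = 1.69/0.307

VSWR ≈ 5.52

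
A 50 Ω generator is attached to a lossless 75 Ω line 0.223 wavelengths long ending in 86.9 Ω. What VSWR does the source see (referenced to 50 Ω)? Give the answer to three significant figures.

VSWR ≈ 1.31

βl = 2π × 0.223 = 80.3°
tan(βl) = 5.84
Z_in = Z_0·(Z_L + jZ_0·tanβl)/(Z_0 + jZ_L·tanβl) = 65.2 − j3.21 Ω
Γ_s = (Z_in − Z_s)/(Z_in + Z_s) = (15.2 − j3.21)/(115 − j3.21), |Γ_s| = 0.135
VSWR = (1 + |Γ_s|)/(1 − |Γ_s|)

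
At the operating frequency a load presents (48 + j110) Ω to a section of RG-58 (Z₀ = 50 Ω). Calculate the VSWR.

Γ = (Z_L − Z_0)/(Z_L + Z_0) = (-2 + j110)/(98 + j110)
|Γ| = 110/147 = 0.747
VSWR = (1 + |Γ|)/(1 − |Γ|) = 1.75/0.253

VSWR ≈ 6.9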